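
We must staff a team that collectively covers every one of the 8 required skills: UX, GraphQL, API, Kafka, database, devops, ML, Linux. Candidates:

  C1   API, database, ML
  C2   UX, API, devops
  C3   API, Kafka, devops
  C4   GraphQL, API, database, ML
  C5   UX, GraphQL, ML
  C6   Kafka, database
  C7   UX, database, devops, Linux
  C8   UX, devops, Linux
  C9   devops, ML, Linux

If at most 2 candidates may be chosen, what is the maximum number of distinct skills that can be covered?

Choosing C4, C7 covers {UX, GraphQL, API, database, devops, ML, Linux} — 7 skills.
No choice of 2 candidates does better; here Kafka is left uncovered.

7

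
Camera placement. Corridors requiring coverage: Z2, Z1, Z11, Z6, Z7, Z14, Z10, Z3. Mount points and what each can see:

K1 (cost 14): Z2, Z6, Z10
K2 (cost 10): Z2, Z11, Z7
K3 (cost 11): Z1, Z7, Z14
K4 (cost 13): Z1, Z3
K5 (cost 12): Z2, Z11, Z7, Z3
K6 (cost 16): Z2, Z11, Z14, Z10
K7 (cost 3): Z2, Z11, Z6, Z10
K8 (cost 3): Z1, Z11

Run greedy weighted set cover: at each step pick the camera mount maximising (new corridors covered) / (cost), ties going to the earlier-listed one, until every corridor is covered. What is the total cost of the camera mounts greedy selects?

29

Pick 1: K7 adds 4 new (Z2, Z11, Z6, Z10) at cost 3 (ratio 4/3).
Pick 2: K8 adds 1 new (Z1) at cost 3 (ratio 1/3).
Pick 3: K3 adds 2 new (Z7, Z14) at cost 11 (ratio 2/11).
Pick 4: K5 adds 1 new (Z3) at cost 12 (ratio 1/12).
Greedy total cost: 3 + 3 + 11 + 12 = 29. (The true optimum is 26, so greedy overshoots here.)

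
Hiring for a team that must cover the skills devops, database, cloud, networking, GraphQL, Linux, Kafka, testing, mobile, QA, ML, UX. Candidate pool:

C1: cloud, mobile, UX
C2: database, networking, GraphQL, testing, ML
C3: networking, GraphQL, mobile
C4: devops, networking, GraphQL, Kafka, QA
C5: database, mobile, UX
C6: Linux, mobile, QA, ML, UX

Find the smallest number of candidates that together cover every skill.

C1, C2, C4, C6 together cover {devops, database, cloud, networking, GraphQL, Linux, Kafka, testing, mobile, QA, ML, UX} — every skill.
No 3 of the 6 candidates cover everything (all 20 triples fall short), so 4 is minimum.

4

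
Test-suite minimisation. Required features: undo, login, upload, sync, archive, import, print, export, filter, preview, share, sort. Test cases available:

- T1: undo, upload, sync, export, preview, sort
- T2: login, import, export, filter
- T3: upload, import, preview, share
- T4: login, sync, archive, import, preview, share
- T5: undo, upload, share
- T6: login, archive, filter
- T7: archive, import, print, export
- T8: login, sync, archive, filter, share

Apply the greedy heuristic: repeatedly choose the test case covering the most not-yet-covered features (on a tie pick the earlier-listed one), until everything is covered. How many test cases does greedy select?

Pick 1: T1 covers 6 new features (undo, upload, sync, export, preview, sort).
Pick 2: T4 covers 4 new features (login, archive, import, share).
Pick 3: T2 covers 1 new features (filter).
Pick 4: T7 covers 1 new features (print).
Greedy uses 4 test cases. (The true minimum is 3.)

4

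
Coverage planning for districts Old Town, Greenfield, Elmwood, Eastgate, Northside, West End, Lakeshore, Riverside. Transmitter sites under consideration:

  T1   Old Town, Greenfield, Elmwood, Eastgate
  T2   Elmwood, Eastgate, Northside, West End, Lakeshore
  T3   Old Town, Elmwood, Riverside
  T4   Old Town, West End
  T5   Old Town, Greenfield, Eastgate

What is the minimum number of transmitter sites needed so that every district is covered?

T1, T2, T3 together cover {Old Town, Greenfield, Elmwood, Eastgate, Northside, West End, Lakeshore, Riverside} — every district.
No 2 of the 5 transmitter sites cover everything (all 10 pairs fall short), so 3 is minimum.

3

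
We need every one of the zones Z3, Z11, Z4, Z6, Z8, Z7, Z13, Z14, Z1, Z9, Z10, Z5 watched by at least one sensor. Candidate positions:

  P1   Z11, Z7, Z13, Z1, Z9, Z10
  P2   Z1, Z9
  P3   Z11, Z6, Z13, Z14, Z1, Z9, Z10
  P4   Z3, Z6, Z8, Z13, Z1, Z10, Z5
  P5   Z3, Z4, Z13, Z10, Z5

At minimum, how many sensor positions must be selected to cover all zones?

P1, P3, P4, P5 together cover {Z3, Z11, Z4, Z6, Z8, Z7, Z13, Z14, Z1, Z9, Z10, Z5} — every zone.
No 3 of the 5 sensor positions cover everything (all 10 triples fall short), so 4 is minimum.

4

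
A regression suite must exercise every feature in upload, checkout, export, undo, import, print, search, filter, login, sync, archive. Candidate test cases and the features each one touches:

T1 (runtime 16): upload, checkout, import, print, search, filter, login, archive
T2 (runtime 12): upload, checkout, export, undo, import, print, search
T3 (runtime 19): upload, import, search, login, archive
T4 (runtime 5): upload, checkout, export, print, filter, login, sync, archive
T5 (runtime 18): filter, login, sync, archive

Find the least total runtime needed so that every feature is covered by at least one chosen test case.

T2, T4 cover every feature at runtime 12 + 5 = 17.
Any cover uses at least 2 test cases; among all covering selections none totals below 17.

17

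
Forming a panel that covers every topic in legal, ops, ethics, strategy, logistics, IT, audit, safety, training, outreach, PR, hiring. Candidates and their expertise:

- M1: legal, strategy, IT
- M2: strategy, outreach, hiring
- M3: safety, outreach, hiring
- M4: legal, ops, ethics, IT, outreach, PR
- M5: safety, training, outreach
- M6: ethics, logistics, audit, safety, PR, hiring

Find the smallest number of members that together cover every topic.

4

M1, M4, M5, M6 together cover {legal, ops, ethics, strategy, logistics, IT, audit, safety, training, outreach, PR, hiring} — every topic.
No 3 of the 6 members cover everything (all 20 triples fall short), so 4 is minimum.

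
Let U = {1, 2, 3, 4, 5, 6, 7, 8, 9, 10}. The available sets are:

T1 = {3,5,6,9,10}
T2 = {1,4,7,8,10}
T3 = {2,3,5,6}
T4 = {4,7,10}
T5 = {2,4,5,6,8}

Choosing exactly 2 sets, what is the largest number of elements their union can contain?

Choosing T1, T2 covers {1, 3, 4, 5, 6, 7, 8, 9, 10} — 9 elements.
No choice of 2 sets does better; here 2 is left uncovered.

9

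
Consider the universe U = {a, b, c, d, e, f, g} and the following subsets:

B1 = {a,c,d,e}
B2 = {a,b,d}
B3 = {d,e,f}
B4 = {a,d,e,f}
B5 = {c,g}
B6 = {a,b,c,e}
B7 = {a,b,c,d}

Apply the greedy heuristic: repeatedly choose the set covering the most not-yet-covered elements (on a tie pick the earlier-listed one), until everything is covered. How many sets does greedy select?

4

Pick 1: B1 covers 4 new elements (a, c, d, e).
Pick 2: B2 covers 1 new elements (b).
Pick 3: B3 covers 1 new elements (f).
Pick 4: B5 covers 1 new elements (g).
Greedy uses 4 sets. (The true minimum is 3.)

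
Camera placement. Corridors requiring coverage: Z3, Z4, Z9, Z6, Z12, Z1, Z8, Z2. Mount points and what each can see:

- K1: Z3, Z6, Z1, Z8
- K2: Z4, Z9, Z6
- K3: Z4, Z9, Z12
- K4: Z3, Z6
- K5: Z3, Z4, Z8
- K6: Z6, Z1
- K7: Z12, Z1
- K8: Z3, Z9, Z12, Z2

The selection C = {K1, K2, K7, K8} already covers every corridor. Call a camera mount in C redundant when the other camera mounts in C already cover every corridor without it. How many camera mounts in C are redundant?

Drop K1: Z8 uncovered — not redundant.
Drop K2: Z4 uncovered — not redundant.
Drop K7: the rest still cover every corridor — redundant.
Drop K8: Z2 uncovered — not redundant.
1 redundant: K7.

1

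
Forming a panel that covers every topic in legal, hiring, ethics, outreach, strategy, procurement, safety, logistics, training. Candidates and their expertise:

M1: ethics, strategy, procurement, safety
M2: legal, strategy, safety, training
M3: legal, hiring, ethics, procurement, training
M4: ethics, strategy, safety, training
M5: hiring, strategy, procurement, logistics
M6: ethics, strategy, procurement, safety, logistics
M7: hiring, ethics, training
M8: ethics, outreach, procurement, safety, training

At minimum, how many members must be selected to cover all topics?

M2, M5, M8 together cover {legal, hiring, ethics, outreach, strategy, procurement, safety, logistics, training} — every topic.
No 2 of the 8 members cover everything (all 28 pairs fall short), so 3 is minimum.

3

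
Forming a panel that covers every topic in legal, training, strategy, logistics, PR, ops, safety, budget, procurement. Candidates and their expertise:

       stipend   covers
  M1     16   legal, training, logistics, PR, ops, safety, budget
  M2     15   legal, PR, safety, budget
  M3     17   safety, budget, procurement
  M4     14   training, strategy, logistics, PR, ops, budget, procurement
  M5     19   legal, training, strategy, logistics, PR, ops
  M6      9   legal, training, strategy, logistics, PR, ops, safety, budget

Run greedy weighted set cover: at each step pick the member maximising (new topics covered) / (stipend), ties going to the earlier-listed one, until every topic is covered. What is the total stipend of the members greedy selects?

Pick 1: M6 adds 8 new (legal, training, strategy, logistics, PR, ops, safety, budget) at stipend 9 (ratio 8/9).
Pick 2: M4 adds 1 new (procurement) at stipend 14 (ratio 1/14).
Greedy total stipend: 9 + 14 = 23.

23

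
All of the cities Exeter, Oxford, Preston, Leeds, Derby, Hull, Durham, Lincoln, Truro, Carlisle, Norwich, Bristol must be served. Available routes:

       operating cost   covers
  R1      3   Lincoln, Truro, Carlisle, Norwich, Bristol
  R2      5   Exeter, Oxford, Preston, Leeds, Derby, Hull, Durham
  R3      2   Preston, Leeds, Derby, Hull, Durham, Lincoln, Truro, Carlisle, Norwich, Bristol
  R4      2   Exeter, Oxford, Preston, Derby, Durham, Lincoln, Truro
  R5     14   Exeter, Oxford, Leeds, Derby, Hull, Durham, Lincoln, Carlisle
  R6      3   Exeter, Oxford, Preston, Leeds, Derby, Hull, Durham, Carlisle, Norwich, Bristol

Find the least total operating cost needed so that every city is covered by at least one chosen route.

4

R3, R4 cover every city at operating cost 2 + 2 = 4.
Any cover uses at least 2 routes; among all covering selections none totals below 4.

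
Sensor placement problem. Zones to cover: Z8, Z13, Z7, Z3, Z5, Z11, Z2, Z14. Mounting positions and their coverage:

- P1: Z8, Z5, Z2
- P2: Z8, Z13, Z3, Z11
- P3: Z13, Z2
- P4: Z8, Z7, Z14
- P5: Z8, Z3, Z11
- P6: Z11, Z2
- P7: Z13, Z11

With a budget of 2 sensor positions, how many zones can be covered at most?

Choosing P1, P2 covers {Z8, Z13, Z3, Z5, Z11, Z2} — 6 zones.
No choice of 2 sensor positions does better; here Z7, Z14 are left uncovered.

6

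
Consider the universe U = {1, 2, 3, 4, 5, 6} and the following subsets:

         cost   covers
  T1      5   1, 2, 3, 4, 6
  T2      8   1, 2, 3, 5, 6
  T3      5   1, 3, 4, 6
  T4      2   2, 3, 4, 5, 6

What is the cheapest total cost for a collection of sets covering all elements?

7

T1, T4 cover every element at cost 5 + 2 = 7.
Any cover uses at least 2 sets; among all covering selections none totals below 7.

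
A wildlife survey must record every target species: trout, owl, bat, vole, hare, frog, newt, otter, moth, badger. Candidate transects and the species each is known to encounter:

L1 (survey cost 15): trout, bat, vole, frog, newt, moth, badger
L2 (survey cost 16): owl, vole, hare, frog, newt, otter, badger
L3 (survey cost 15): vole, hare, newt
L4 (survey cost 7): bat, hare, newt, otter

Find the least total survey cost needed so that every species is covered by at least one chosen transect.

L1, L2 cover every species at survey cost 15 + 16 = 31.
Any cover uses at least 2 transects; among all covering selections none totals below 31.
Greedy by coverage-per-survey cost would pick L4, L1, L2 for 38 — worse than the optimum 31.

31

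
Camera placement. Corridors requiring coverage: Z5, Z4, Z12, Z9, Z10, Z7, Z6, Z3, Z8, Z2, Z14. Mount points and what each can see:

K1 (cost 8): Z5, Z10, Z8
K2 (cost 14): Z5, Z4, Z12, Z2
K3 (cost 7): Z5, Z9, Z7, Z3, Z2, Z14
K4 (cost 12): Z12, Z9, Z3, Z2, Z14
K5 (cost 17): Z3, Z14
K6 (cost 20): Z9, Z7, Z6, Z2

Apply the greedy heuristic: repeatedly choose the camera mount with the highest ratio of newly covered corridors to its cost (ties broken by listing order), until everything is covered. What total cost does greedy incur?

Pick 1: K3 adds 6 new (Z5, Z9, Z7, Z3, Z2, Z14) at cost 7 (ratio 6/7).
Pick 2: K1 adds 2 new (Z10, Z8) at cost 8 (ratio 2/8).
Pick 3: K2 adds 2 new (Z4, Z12) at cost 14 (ratio 2/14).
Pick 4: K6 adds 1 new (Z6) at cost 20 (ratio 1/20).
Greedy total cost: 7 + 8 + 14 + 20 = 49.

49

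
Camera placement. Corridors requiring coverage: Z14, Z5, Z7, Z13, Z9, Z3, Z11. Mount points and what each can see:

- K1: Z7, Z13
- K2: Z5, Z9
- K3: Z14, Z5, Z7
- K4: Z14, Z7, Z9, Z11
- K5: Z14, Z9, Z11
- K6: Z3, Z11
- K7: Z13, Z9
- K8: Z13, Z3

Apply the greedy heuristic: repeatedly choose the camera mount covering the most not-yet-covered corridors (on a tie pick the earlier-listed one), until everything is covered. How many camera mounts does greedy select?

Pick 1: K4 covers 4 new corridors (Z14, Z7, Z9, Z11).
Pick 2: K8 covers 2 new corridors (Z13, Z3).
Pick 3: K2 covers 1 new corridors (Z5).
Greedy uses 3 camera mounts.

3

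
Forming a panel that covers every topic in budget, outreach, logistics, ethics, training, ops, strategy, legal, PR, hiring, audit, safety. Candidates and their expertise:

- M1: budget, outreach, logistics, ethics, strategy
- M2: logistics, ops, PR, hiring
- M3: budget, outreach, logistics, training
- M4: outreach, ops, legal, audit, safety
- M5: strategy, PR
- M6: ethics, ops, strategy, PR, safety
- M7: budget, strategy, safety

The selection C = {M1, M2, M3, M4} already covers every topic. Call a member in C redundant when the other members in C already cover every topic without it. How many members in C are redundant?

0

Drop M1: ethics, strategy uncovered — not redundant.
Drop M2: PR, hiring uncovered — not redundant.
Drop M3: training uncovered — not redundant.
Drop M4: legal, audit, safety uncovered — not redundant.
None of the members in C is redundant.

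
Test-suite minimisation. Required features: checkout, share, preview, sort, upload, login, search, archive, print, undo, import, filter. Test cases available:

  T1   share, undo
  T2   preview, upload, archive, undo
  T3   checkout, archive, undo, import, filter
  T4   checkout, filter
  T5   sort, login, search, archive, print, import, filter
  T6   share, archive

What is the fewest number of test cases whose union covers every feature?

4

T1, T2, T3, T5 together cover {checkout, share, preview, sort, upload, login, search, archive, print, undo, import, filter} — every feature.
No 3 of the 6 test cases cover everything (all 20 triples fall short), so 4 is minimum.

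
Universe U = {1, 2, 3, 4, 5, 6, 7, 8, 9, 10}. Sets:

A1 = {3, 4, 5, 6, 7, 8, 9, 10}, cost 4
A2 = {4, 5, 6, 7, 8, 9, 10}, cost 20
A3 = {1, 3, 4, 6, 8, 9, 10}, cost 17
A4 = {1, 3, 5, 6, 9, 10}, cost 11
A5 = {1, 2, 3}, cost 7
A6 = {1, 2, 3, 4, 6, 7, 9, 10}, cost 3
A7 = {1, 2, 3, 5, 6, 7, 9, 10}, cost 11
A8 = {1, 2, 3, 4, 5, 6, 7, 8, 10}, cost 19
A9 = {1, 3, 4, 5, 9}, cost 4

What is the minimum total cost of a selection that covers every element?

A1, A6 cover every element at cost 4 + 3 = 7.
Any cover uses at least 2 sets; among all covering selections none totals below 7.

7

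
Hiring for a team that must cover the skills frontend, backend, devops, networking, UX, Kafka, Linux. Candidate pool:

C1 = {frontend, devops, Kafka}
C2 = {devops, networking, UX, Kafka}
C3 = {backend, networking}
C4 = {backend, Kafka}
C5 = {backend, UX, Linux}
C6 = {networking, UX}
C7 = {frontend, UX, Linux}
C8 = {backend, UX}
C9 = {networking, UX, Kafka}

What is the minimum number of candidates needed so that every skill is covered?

3

C1, C2, C5 together cover {frontend, backend, devops, networking, UX, Kafka, Linux} — every skill.
No 2 of the 9 candidates cover everything (all 36 pairs fall short), so 3 is minimum.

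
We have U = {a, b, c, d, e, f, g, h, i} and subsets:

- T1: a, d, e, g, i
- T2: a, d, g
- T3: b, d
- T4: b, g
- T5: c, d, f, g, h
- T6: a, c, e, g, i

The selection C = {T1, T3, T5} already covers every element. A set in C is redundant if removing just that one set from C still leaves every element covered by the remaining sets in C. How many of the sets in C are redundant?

Drop T1: a, e, i uncovered — not redundant.
Drop T3: b uncovered — not redundant.
Drop T5: c, f, h uncovered — not redundant.
None of the sets in C is redundant.

0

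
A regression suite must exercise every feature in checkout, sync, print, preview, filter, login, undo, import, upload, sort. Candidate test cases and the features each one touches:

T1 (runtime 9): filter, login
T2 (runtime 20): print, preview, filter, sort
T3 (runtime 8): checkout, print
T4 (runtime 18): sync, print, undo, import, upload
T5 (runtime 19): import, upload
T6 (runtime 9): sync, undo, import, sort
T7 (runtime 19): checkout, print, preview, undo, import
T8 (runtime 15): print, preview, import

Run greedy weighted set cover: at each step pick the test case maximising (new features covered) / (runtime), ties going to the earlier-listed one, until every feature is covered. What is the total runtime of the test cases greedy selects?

Pick 1: T6 adds 4 new (sync, undo, import, sort) at runtime 9 (ratio 4/9).
Pick 2: T3 adds 2 new (checkout, print) at runtime 8 (ratio 2/8).
Pick 3: T1 adds 2 new (filter, login) at runtime 9 (ratio 2/9).
Pick 4: T8 adds 1 new (preview) at runtime 15 (ratio 1/15).
Pick 5: T4 adds 1 new (upload) at runtime 18 (ratio 1/18).
Greedy total runtime: 9 + 8 + 9 + 15 + 18 = 59. (The true optimum is 55, so greedy overshoots here.)

59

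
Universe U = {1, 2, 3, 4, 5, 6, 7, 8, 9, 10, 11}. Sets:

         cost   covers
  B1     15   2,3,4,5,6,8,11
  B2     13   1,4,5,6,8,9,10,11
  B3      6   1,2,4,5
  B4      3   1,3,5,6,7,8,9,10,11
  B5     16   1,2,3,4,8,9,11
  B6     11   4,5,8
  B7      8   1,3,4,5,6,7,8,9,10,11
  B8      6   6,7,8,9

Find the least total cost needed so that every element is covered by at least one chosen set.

9

B3, B4 cover every element at cost 6 + 3 = 9.
Any cover uses at least 2 sets; among all covering selections none totals below 9.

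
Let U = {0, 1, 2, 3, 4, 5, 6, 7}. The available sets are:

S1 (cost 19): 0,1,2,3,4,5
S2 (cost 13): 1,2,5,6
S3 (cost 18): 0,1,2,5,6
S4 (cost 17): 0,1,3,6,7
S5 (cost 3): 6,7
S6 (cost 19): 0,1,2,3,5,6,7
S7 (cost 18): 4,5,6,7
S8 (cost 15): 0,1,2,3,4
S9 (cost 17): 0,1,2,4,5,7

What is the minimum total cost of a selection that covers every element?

22

S1, S5 cover every element at cost 19 + 3 = 22.
Any cover uses at least 2 sets; among all covering selections none totals below 22.
Greedy by coverage-per-cost would pick S5, S8, S2 for 31 — worse than the optimum 22.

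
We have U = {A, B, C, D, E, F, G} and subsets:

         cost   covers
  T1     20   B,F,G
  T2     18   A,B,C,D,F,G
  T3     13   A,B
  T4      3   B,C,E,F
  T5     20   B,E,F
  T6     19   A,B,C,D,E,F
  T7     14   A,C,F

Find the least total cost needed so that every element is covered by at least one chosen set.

T2, T4 cover every element at cost 18 + 3 = 21.
Any cover uses at least 2 sets; among all covering selections none totals below 21.

21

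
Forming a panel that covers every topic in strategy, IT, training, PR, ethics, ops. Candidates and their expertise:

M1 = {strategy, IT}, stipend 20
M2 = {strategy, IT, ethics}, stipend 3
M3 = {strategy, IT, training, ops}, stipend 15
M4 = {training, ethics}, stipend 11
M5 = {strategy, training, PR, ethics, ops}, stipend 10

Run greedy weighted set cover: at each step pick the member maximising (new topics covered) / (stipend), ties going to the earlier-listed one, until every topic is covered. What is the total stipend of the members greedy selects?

13

Pick 1: M2 adds 3 new (strategy, IT, ethics) at stipend 3 (ratio 3/3).
Pick 2: M5 adds 3 new (training, PR, ops) at stipend 10 (ratio 3/10).
Greedy total stipend: 3 + 10 = 13.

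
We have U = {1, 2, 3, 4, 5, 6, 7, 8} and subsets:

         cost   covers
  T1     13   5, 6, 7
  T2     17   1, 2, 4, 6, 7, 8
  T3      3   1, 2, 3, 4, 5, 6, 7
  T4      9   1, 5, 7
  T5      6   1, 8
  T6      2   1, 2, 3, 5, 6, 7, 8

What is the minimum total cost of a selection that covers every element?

5

T3, T6 cover every element at cost 3 + 2 = 5.
Any cover uses at least 2 sets; among all covering selections none totals below 5.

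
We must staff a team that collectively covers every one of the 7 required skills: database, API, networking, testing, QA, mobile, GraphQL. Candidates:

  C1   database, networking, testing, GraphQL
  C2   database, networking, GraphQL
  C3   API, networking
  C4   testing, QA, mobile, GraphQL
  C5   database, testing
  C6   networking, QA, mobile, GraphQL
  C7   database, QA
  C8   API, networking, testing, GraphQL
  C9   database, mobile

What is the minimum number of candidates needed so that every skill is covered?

C1, C3, C4 together cover {database, API, networking, testing, QA, mobile, GraphQL} — every skill.
No 2 of the 9 candidates cover everything (all 36 pairs fall short), so 3 is minimum.

3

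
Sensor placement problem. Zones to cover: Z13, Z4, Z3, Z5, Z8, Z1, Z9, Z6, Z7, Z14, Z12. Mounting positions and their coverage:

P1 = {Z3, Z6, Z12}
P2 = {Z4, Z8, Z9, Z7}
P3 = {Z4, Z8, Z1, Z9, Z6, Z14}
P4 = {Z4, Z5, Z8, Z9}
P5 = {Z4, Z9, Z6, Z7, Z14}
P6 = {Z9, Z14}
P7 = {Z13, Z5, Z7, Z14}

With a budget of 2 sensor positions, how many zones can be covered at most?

Choosing P3, P7 covers {Z13, Z4, Z5, Z8, Z1, Z9, Z6, Z7, Z14} — 9 zones.
No choice of 2 sensor positions does better; here Z3, Z12 are left uncovered.

9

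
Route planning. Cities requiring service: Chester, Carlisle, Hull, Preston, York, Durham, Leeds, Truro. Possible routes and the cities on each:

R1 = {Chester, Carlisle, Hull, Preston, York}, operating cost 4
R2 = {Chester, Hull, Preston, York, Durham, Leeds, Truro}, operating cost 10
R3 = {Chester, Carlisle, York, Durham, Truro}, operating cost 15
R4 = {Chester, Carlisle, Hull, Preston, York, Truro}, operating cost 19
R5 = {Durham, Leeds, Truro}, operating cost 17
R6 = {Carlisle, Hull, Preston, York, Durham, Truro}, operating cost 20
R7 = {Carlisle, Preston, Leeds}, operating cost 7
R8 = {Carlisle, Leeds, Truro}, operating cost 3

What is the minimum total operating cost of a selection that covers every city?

13

R2, R8 cover every city at operating cost 10 + 3 = 13.
Any cover uses at least 2 routes; among all covering selections none totals below 13.
Greedy by coverage-per-operating cost would pick R1, R8, R2 for 17 — worse than the optimum 13.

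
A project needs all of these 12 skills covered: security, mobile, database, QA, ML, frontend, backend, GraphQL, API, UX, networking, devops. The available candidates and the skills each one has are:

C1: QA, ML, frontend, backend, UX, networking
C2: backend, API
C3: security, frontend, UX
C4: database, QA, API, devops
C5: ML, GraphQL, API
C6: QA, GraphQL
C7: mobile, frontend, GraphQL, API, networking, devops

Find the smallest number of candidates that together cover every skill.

C1, C3, C4, C7 together cover {security, mobile, database, QA, ML, frontend, backend, GraphQL, API, UX, networking, devops} — every skill.
No 3 of the 7 candidates cover everything (all 35 triples fall short), so 4 is minimum.

4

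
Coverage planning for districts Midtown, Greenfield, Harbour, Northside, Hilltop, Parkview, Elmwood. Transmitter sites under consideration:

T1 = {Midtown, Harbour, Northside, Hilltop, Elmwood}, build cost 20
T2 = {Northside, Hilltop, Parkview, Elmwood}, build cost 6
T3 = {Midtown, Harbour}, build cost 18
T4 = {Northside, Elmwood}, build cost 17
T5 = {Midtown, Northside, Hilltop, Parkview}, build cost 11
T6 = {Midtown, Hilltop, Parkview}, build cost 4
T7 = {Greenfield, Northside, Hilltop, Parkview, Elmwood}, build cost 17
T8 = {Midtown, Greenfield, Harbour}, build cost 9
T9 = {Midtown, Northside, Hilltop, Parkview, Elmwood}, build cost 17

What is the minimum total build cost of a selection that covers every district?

T2, T8 cover every district at build cost 6 + 9 = 15.
Any cover uses at least 2 transmitter sites; among all covering selections none totals below 15.

15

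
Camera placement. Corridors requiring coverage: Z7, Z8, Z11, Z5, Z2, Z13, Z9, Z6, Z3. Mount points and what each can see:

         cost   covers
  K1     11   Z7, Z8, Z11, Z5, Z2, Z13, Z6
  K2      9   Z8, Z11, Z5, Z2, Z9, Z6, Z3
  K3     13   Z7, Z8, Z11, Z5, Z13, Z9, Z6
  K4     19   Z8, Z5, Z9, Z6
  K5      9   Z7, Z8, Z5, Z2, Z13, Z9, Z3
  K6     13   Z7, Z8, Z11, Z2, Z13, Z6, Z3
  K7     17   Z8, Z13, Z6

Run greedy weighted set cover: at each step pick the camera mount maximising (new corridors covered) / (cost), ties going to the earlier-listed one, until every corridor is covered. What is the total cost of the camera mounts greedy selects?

18

Pick 1: K2 adds 7 new (Z8, Z11, Z5, Z2, Z9, Z6, Z3) at cost 9 (ratio 7/9).
Pick 2: K5 adds 2 new (Z7, Z13) at cost 9 (ratio 2/9).
Greedy total cost: 9 + 9 = 18.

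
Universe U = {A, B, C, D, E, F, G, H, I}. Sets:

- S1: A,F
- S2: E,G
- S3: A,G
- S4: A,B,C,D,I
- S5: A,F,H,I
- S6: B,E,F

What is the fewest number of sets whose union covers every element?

3

S2, S4, S5 together cover {A, B, C, D, E, F, G, H, I} — every element.
No 2 of the 6 sets cover everything (all 15 pairs fall short), so 3 is minimum.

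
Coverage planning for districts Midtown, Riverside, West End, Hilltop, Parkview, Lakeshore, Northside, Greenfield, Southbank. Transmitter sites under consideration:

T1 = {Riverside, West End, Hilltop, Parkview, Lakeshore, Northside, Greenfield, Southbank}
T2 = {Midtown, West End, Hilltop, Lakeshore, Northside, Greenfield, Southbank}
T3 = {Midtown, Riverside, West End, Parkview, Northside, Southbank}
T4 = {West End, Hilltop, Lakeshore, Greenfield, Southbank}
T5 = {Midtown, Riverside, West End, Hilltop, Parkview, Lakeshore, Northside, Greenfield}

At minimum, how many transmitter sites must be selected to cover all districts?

2

T1, T2 together cover {Midtown, Riverside, West End, Hilltop, Parkview, Lakeshore, Northside, Greenfield, Southbank} — every district.
No single transmitter site contains all 9 districts, so 2 is optimal.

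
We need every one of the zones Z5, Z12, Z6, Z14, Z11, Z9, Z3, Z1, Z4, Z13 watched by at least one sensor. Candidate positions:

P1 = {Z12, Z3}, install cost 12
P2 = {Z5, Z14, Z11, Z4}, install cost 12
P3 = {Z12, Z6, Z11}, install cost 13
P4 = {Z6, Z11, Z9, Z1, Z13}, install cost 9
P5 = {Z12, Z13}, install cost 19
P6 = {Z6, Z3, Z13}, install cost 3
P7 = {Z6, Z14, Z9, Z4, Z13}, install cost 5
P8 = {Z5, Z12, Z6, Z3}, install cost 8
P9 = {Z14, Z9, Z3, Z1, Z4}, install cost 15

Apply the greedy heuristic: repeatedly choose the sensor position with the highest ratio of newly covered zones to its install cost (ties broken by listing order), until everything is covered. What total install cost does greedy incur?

Pick 1: P6 adds 3 new (Z6, Z3, Z13) at install cost 3 (ratio 3/3).
Pick 2: P7 adds 3 new (Z14, Z9, Z4) at install cost 5 (ratio 3/5).
Pick 3: P8 adds 2 new (Z5, Z12) at install cost 8 (ratio 2/8).
Pick 4: P4 adds 2 new (Z11, Z1) at install cost 9 (ratio 2/9).
Greedy total install cost: 3 + 5 + 8 + 9 = 25. (The true optimum is 22, so greedy overshoots here.)

25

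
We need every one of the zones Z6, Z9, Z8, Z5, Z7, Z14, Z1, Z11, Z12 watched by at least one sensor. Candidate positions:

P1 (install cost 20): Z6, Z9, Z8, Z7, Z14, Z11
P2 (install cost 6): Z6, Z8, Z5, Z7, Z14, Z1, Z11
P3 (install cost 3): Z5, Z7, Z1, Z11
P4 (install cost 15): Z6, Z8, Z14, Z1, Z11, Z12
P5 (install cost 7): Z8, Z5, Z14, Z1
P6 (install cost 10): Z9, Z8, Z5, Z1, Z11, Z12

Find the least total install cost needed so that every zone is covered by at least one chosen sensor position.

16

P2, P6 cover every zone at install cost 6 + 10 = 16.
Any cover uses at least 2 sensor positions; among all covering selections none totals below 16.
Greedy by coverage-per-install cost would pick P3, P2, P6 for 19 — worse than the optimum 16.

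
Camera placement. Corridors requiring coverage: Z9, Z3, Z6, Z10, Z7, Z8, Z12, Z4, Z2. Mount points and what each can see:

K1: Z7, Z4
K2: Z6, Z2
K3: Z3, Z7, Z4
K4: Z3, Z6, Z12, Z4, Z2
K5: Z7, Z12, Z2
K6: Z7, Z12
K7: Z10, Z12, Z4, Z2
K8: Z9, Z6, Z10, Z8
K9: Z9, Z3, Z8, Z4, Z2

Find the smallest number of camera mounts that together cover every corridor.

3

K1, K4, K8 together cover {Z9, Z3, Z6, Z10, Z7, Z8, Z12, Z4, Z2} — every corridor.
No 2 of the 9 camera mounts cover everything (all 36 pairs fall short), so 3 is minimum.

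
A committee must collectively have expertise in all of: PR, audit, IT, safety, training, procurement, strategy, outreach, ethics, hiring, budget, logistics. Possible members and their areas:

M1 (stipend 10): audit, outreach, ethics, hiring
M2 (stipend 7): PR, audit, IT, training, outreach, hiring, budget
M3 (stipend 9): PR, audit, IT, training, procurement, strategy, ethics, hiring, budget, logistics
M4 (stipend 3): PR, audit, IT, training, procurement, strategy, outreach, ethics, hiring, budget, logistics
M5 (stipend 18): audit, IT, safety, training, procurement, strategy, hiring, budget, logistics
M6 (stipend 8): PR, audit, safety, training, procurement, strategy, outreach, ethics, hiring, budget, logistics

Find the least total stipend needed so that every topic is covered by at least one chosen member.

M4, M6 cover every topic at stipend 3 + 8 = 11.
Any cover uses at least 2 members; among all covering selections none totals below 11.

11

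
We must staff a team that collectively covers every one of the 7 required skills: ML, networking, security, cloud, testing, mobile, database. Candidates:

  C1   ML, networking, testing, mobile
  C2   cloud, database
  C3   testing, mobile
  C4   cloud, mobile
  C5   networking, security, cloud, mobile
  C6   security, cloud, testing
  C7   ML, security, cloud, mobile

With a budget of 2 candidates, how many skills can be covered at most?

Choosing C1, C2 covers {ML, networking, cloud, testing, mobile, database} — 6 skills.
No choice of 2 candidates does better; here security is left uncovered.

6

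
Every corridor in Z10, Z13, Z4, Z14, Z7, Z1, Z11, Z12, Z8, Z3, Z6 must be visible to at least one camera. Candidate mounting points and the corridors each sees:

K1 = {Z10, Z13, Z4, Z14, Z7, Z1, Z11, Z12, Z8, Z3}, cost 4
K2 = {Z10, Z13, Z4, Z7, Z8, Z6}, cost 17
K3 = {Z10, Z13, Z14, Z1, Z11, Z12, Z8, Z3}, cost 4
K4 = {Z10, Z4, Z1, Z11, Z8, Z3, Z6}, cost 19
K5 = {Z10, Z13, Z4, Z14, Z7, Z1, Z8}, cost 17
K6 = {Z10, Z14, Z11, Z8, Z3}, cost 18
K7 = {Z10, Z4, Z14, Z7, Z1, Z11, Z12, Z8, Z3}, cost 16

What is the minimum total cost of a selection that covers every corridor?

21

K1, K2 cover every corridor at cost 4 + 17 = 21.
Any cover uses at least 2 camera mounts; among all covering selections none totals below 21.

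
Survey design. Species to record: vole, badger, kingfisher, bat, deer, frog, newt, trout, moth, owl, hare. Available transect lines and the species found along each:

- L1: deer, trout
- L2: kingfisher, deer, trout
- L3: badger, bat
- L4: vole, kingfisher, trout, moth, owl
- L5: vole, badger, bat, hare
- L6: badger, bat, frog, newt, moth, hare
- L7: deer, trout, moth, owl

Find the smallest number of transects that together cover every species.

3

L1, L4, L6 together cover {vole, badger, kingfisher, bat, deer, frog, newt, trout, moth, owl, hare} — every species.
No 2 of the 7 transects cover everything (all 21 pairs fall short), so 3 is minimum.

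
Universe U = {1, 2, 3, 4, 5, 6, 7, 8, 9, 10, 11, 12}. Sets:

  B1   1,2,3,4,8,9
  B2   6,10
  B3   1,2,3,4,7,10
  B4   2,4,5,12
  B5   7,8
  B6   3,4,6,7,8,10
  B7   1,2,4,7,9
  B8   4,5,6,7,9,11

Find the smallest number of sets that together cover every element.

B1, B2, B4, B8 together cover {1, 2, 3, 4, 5, 6, 7, 8, 9, 10, 11, 12} — every element.
No 3 of the 8 sets cover everything (all 56 triples fall short), so 4 is minimum.

4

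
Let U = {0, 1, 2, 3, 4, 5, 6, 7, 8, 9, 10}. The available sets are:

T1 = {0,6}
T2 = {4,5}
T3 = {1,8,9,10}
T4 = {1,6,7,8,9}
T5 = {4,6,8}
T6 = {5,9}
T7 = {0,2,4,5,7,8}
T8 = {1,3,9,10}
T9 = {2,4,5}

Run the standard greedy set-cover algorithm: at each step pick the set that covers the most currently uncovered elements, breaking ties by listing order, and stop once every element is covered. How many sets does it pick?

3

Pick 1: T7 covers 6 new elements (0, 2, 4, 5, 7, 8).
Pick 2: T8 covers 4 new elements (1, 3, 9, 10).
Pick 3: T1 covers 1 new elements (6).
Greedy uses 3 sets.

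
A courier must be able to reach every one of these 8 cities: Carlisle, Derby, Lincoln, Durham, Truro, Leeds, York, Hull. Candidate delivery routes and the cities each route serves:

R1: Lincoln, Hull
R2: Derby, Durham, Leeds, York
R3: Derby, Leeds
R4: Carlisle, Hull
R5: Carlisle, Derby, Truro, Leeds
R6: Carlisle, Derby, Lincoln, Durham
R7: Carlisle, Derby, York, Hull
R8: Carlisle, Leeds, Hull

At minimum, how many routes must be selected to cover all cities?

R1, R2, R5 together cover {Carlisle, Derby, Lincoln, Durham, Truro, Leeds, York, Hull} — every city.
No 2 of the 8 routes cover everything (all 28 pairs fall short), so 3 is minimum.

3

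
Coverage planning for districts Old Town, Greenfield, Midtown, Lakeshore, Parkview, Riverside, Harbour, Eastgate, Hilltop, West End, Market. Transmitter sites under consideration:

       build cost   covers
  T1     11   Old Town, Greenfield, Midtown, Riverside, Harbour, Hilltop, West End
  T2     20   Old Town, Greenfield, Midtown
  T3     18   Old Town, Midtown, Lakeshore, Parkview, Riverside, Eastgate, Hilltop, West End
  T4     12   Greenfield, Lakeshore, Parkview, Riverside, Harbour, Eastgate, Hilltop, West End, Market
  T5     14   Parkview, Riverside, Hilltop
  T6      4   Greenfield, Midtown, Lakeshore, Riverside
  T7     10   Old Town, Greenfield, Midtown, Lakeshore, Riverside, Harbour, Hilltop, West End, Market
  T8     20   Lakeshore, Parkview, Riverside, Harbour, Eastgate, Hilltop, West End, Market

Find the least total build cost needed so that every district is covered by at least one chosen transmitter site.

T4, T7 cover every district at build cost 12 + 10 = 22.
Any cover uses at least 2 transmitter sites; among all covering selections none totals below 22.
Greedy by coverage-per-build cost would pick T6, T4, T7 for 26 — worse than the optimum 22.

22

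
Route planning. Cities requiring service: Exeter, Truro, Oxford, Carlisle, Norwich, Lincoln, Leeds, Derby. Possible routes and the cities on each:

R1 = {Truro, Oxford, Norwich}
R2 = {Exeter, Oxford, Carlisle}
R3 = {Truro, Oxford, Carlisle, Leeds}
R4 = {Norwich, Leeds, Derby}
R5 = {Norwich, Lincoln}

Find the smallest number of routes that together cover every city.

4

R1, R2, R4, R5 together cover {Exeter, Truro, Oxford, Carlisle, Norwich, Lincoln, Leeds, Derby} — every city.
No 3 of the 5 routes cover everything (all 10 triples fall short), so 4 is minimum.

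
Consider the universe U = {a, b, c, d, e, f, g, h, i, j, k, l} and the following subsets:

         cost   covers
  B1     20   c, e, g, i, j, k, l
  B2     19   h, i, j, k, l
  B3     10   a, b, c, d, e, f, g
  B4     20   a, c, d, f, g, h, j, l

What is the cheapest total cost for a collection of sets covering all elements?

B2, B3 cover every element at cost 19 + 10 = 29.
Any cover uses at least 2 sets; among all covering selections none totals below 29.

29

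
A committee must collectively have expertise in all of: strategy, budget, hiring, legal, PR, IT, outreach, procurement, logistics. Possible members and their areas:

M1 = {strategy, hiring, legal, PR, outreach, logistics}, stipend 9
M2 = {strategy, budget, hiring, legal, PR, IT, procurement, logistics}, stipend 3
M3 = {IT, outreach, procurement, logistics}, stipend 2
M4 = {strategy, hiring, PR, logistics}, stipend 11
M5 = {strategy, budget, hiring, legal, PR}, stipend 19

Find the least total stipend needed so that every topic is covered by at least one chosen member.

5

M2, M3 cover every topic at stipend 3 + 2 = 5.
Any cover uses at least 2 members; among all covering selections none totals below 5.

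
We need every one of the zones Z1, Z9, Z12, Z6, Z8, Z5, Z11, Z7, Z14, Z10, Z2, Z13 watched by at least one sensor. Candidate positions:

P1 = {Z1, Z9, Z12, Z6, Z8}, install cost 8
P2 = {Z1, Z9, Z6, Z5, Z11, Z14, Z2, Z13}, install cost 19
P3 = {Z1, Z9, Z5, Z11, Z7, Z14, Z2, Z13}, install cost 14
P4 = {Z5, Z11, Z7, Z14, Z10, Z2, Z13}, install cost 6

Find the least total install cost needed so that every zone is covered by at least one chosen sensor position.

14

P1, P4 cover every zone at install cost 8 + 6 = 14.
Any cover uses at least 2 sensor positions; among all covering selections none totals below 14.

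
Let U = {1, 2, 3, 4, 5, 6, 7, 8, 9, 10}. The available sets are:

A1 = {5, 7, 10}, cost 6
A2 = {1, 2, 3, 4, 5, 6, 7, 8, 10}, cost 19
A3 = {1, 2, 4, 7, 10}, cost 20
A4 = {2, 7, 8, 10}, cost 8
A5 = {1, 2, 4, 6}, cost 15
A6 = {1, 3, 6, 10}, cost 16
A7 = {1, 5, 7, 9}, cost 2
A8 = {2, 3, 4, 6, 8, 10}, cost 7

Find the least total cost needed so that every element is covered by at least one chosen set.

9

A7, A8 cover every element at cost 2 + 7 = 9.
Any cover uses at least 2 sets; among all covering selections none totals below 9.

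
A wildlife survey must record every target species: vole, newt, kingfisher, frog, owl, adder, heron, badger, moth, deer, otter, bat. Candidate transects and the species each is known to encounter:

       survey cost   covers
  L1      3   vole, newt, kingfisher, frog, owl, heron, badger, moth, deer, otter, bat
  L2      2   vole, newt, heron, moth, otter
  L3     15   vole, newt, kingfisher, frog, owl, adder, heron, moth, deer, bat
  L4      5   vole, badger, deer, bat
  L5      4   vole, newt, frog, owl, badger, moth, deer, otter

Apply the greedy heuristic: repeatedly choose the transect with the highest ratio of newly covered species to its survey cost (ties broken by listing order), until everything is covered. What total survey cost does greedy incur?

18

Pick 1: L1 adds 11 new (vole, newt, kingfisher, frog, owl, heron, badger, moth, deer, otter, bat) at survey cost 3 (ratio 11/3).
Pick 2: L3 adds 1 new (adder) at survey cost 15 (ratio 1/15).
Greedy total survey cost: 3 + 15 = 18.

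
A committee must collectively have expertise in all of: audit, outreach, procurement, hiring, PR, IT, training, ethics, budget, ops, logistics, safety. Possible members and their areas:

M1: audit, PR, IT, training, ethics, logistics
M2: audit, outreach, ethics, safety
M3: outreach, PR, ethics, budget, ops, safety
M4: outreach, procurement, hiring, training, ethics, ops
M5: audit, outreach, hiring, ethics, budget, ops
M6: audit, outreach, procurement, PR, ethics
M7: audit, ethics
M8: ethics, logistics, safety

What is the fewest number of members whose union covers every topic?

M1, M3, M4 together cover {audit, outreach, procurement, hiring, PR, IT, training, ethics, budget, ops, logistics, safety} — every topic.
No 2 of the 8 members cover everything (all 28 pairs fall short), so 3 is minimum.

3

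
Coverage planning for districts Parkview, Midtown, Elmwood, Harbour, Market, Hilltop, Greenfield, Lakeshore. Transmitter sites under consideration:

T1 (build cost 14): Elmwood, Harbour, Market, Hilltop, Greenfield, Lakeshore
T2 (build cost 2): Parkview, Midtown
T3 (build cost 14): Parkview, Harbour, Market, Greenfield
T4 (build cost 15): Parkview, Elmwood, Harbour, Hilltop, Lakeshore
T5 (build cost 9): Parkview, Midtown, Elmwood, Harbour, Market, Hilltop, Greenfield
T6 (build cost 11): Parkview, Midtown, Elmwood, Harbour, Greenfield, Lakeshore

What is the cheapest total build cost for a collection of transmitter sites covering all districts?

16

T1, T2 cover every district at build cost 14 + 2 = 16.
Any cover uses at least 2 transmitter sites; among all covering selections none totals below 16.
Greedy by coverage-per-build cost would pick T2, T5, T6 for 22 — worse than the optimum 16.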